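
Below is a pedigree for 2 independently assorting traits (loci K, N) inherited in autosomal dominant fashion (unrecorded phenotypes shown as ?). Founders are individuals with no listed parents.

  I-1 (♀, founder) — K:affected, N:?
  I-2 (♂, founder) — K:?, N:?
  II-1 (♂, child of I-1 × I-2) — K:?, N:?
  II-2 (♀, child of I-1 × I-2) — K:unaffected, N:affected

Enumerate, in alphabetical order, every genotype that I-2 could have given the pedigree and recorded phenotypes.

K/I-1 aff ·: Kk
K/I-2 ? ·: kk|Kk
K/II-1 ? I-1×I-2: kk|Kk|KK
K/II-2 un I-1×I-2: kk
⇒ K over [I-1,I-2,II-1,II-2]: 5 consistent
N/I-1 ? ·: nn|Nn|NN
N/I-2 ? ·: nn|Nn|NN
N/II-1 ? I-1×I-2: nn|Nn|NN
N/II-2 aff I-1×I-2: Nn|NN
⇒ N over [I-1,I-2,II-1,II-2]: 21 consistent

I-2 ∈ {Kk NN, Kk Nn, Kk nn, kk NN, kk Nn, kk nn}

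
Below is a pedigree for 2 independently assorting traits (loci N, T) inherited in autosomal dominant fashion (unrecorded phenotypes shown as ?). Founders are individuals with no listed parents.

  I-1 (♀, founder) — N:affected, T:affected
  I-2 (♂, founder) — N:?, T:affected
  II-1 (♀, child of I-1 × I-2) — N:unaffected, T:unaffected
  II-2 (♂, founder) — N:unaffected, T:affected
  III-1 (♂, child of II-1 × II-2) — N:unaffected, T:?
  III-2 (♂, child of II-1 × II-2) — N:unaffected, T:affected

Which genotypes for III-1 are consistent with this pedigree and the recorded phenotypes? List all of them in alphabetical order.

III-1 ∈ {nn Tt, nn tt}

N/I-1 aff ·: Nn
N/I-2 ? ·: nn|Nn
N/II-1 un I-1×I-2: nn
N/II-2 un ·: nn
N/III-1 un II-1×II-2: nn
N/III-2 un II-1×II-2: nn
⇒ N over [I-1,I-2,II-1,II-2,III-1,III-2]: 2 consistent
T/I-1 aff ·: Tt
T/I-2 aff ·: Tt
T/II-1 un I-1×I-2: tt
T/II-2 aff ·: Tt|TT
T/III-1 ? II-1×II-2: tt|Tt
T/III-2 aff II-1×II-2: Tt
⇒ T over [I-1,I-2,II-1,II-2,III-1,III-2]: 3 consistent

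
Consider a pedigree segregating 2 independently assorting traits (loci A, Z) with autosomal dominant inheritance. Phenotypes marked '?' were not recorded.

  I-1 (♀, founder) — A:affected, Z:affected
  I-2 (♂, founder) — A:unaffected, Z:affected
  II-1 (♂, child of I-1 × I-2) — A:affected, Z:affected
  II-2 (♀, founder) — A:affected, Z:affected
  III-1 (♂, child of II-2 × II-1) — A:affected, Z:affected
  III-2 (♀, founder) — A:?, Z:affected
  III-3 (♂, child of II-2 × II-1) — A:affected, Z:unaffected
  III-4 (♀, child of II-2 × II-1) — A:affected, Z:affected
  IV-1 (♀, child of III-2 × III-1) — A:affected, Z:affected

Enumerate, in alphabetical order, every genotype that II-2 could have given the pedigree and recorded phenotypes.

II-2 ∈ {AA Zz, Aa Zz}

A/I-1 aff ·: Aa|AA
A/I-2 un ·: aa
A/II-1 aff I-1×I-2: Aa
A/II-2 aff ·: Aa|AA
A/III-1 aff II-2×II-1: Aa|AA
A/III-2 ? ·: aa|Aa|AA
A/III-3 aff II-2×II-1: Aa|AA
A/III-4 aff II-2×II-1: Aa|AA
A/IV-1 aff III-2×III-1: Aa|AA
⇒ A over [I-1,I-2,II-1,II-2,III-1,III-2,III-3,III-4,IV-1]: 144 consistent
Z/I-1 aff ·: Zz|ZZ
Z/I-2 aff ·: Zz|ZZ
Z/II-1 aff I-1×I-2: Zz
Z/II-2 aff ·: Zz
Z/III-1 aff II-2×II-1: Zz|ZZ
Z/III-2 aff ·: Zz|ZZ
Z/III-3 un II-2×II-1: zz
Z/III-4 aff II-2×II-1: Zz|ZZ
Z/IV-1 aff III-2×III-1: Zz|ZZ
⇒ Z over [I-1,I-2,II-1,II-2,III-1,III-2,III-3,III-4,IV-1]: 42 consistent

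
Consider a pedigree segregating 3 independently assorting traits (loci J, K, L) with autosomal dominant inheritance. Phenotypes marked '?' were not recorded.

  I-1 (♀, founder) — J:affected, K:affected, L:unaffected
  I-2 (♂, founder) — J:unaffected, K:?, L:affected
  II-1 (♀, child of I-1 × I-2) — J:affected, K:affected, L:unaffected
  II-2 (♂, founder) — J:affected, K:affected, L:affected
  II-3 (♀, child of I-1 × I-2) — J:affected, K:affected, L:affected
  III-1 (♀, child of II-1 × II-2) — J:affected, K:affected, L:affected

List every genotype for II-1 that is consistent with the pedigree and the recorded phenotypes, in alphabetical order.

II-1 ∈ {Jj KK ll, Jj Kk ll}

J/I-1 aff ·: Jj|JJ
J/I-2 un ·: jj
J/II-1 aff I-1×I-2: Jj
J/II-2 aff ·: Jj|JJ
J/II-3 aff I-1×I-2: Jj
J/III-1 aff II-1×II-2: Jj|JJ
⇒ J over [I-1,I-2,II-1,II-2,II-3,III-1]: 8 consistent
K/I-1 aff ·: Kk|KK
K/I-2 ? ·: kk|Kk|KK
K/II-1 aff I-1×I-2: Kk|KK
K/II-2 aff ·: Kk|KK
K/II-3 aff I-1×I-2: Kk|KK
K/III-1 aff II-1×II-2: Kk|KK
⇒ K over [I-1,I-2,II-1,II-2,II-3,III-1]: 53 consistent
L/I-1 un ·: ll
L/I-2 aff ·: Ll
L/II-1 un I-1×I-2: ll
L/II-2 aff ·: Ll|LL
L/II-3 aff I-1×I-2: Ll
L/III-1 aff II-1×II-2: Ll
⇒ L over [I-1,I-2,II-1,II-2,II-3,III-1]: 2 consistent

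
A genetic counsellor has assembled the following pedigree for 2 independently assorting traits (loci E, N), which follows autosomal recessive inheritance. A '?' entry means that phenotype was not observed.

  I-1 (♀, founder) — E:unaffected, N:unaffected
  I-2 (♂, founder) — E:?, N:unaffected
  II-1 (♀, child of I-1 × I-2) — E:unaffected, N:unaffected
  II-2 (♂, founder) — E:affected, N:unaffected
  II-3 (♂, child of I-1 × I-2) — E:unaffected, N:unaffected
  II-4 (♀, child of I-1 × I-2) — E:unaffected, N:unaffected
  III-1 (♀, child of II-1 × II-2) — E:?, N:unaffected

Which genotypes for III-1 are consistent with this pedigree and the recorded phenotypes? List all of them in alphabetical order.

E/I-1 un ·: EE|Ee
E/I-2 ? ·: EE|Ee|ee
E/II-1 un I-1×I-2: EE|Ee
E/II-2 aff ·: ee
E/II-3 un I-1×I-2: EE|Ee
E/II-4 un I-1×I-2: EE|Ee
E/III-1 ? II-1×II-2: Ee|ee
⇒ E over [I-1,I-2,II-1,II-2,II-3,II-4,III-1]: 41 consistent
N/I-1 un ·: NN|Nn
N/I-2 un ·: NN|Nn
N/II-1 un I-1×I-2: NN|Nn
N/II-2 un ·: NN|Nn
N/II-3 un I-1×I-2: NN|Nn
N/II-4 un I-1×I-2: NN|Nn
N/III-1 un II-1×II-2: NN|Nn
⇒ N over [I-1,I-2,II-1,II-2,II-3,II-4,III-1]: 87 consistent

III-1 ∈ {Ee NN, Ee Nn, ee NN, ee Nn}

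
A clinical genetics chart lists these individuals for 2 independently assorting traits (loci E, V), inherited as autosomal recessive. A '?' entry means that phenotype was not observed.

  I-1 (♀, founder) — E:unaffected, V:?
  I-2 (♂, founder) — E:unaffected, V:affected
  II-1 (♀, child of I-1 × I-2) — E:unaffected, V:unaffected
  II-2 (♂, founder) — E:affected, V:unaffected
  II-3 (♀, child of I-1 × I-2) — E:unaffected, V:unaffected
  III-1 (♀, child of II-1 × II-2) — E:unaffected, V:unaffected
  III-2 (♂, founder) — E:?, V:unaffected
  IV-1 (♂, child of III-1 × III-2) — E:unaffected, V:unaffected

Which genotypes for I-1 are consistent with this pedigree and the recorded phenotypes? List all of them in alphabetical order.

E/I-1 un ·: EE|Ee
E/I-2 un ·: EE|Ee
E/II-1 un I-1×I-2: EE|Ee
E/II-2 aff ·: ee
E/II-3 un I-1×I-2: EE|Ee
E/III-1 un II-1×II-2: Ee
E/III-2 ? ·: EE|Ee|ee
E/IV-1 un III-1×III-2: EE|Ee
⇒ E over [I-1,I-2,II-1,II-2,II-3,III-1,III-2,IV-1]: 65 consistent
V/I-1 ? ·: VV|Vv
V/I-2 aff ·: vv
V/II-1 un I-1×I-2: Vv
V/II-2 un ·: VV|Vv
V/II-3 un I-1×I-2: Vv
V/III-1 un II-1×II-2: VV|Vv
V/III-2 un ·: VV|Vv
V/IV-1 un III-1×III-2: VV|Vv
⇒ V over [I-1,I-2,II-1,II-2,II-3,III-1,III-2,IV-1]: 28 consistent

I-1 ∈ {EE VV, EE Vv, Ee VV, Ee Vv}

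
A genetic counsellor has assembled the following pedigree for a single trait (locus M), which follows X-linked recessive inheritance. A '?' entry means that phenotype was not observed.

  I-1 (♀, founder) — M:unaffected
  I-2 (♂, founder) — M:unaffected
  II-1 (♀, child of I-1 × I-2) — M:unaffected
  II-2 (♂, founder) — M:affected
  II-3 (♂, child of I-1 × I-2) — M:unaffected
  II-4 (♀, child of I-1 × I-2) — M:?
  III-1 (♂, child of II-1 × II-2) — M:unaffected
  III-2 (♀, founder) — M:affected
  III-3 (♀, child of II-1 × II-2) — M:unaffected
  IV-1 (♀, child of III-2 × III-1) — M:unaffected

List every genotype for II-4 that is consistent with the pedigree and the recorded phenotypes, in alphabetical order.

M/I-1 un ·: X^MX^M|X^MX^m
M/I-2 un ·: X^MY
M/II-1 un I-1×I-2: X^MX^M|X^MX^m
M/II-2 aff ·: X^mY
M/II-3 un I-1×I-2: X^MY
M/II-4 ? I-1×I-2: X^MX^M|X^MX^m
M/III-1 un II-1×II-2: X^MY
M/III-2 aff ·: X^mX^m
M/III-3 un II-1×II-2: X^MX^m
M/IV-1 un III-2×III-1: X^MX^m
⇒ M over [I-1,I-2,II-1,II-2,II-3,II-4,III-1,III-2,III-3,IV-1]: 5 consistent

II-4 ∈ {X^MX^M, X^MX^m}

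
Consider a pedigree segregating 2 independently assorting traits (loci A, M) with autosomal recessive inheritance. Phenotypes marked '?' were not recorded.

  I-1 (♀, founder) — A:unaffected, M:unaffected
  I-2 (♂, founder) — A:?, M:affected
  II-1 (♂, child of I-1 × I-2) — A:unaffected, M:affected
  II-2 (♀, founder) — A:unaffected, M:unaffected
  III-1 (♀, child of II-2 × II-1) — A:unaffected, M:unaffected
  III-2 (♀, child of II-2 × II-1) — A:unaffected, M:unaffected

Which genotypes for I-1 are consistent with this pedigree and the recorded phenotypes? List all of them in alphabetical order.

A/I-1 un ·: AA|Aa
A/I-2 ? ·: AA|Aa|aa
A/II-1 un I-1×I-2: AA|Aa
A/II-2 un ·: AA|Aa
A/III-1 un II-2×II-1: AA|Aa
A/III-2 un II-2×II-1: AA|Aa
⇒ A over [I-1,I-2,II-1,II-2,III-1,III-2]: 60 consistent
M/I-1 un ·: Mm
M/I-2 aff ·: mm
M/II-1 aff I-1×I-2: mm
M/II-2 un ·: MM|Mm
M/III-1 un II-2×II-1: Mm
M/III-2 un II-2×II-1: Mm
⇒ M over [I-1,I-2,II-1,II-2,III-1,III-2]: 2 consistent

I-1 ∈ {AA Mm, Aa Mm}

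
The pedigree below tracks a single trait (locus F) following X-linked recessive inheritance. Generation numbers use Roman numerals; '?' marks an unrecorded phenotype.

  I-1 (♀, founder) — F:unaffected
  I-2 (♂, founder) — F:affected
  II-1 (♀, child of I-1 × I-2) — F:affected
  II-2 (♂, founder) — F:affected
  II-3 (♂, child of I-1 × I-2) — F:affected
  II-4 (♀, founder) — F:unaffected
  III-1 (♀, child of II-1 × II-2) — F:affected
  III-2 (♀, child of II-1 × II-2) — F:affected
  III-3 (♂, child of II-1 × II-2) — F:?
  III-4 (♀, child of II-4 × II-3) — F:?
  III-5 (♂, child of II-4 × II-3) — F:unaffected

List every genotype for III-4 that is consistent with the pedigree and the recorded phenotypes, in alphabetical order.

III-4 ∈ {X^FX^f, X^fX^f}

F/I-1 un ·: X^FX^f
F/I-2 aff ·: X^fY
F/II-1 aff I-1×I-2: X^fX^f
F/II-2 aff ·: X^fY
F/II-3 aff I-1×I-2: X^fY
F/II-4 un ·: X^FX^F|X^FX^f
F/III-1 aff II-1×II-2: X^fX^f
F/III-2 aff II-1×II-2: X^fX^f
F/III-3 ? II-1×II-2: X^fY
F/III-4 ? II-4×II-3: X^FX^f|X^fX^f
F/III-5 un II-4×II-3: X^FY
⇒ F over [I-1,I-2,II-1,II-2,II-3,II-4,III-1,III-2,III-3,III-4,III-5]: 3 consistent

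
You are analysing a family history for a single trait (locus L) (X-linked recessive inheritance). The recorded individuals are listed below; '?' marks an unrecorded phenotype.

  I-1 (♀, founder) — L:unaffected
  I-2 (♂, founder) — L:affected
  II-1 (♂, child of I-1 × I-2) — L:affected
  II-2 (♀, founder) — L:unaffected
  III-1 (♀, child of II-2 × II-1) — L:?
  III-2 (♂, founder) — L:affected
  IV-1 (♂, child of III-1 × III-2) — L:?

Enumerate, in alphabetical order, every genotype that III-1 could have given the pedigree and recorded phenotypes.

L/I-1 un ·: X^LX^l
L/I-2 aff ·: X^lY
L/II-1 aff I-1×I-2: X^lY
L/II-2 un ·: X^LX^L|X^LX^l
L/III-1 ? II-2×II-1: X^LX^l|X^lX^l
L/III-2 aff ·: X^lY
L/IV-1 ? III-1×III-2: X^LY|X^lY
⇒ L over [I-1,I-2,II-1,II-2,III-1,III-2,IV-1]: 5 consistent

III-1 ∈ {X^LX^l, X^lX^l}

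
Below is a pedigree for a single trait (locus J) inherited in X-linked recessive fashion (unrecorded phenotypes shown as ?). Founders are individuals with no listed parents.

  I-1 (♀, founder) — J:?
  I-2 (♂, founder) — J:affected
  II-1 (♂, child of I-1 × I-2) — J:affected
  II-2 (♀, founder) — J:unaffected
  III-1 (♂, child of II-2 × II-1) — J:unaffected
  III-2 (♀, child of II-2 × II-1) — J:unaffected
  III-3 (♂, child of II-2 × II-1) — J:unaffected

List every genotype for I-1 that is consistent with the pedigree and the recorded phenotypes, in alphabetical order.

I-1 ∈ {X^JX^j, X^jX^j}

J/I-1 ? ·: X^JX^j|X^jX^j
J/I-2 aff ·: X^jY
J/II-1 aff I-1×I-2: X^jY
J/II-2 un ·: X^JX^J|X^JX^j
J/III-1 un II-2×II-1: X^JY
J/III-2 un II-2×II-1: X^JX^j
J/III-3 un II-2×II-1: X^JY
⇒ J over [I-1,I-2,II-1,II-2,III-1,III-2,III-3]: 4 consistent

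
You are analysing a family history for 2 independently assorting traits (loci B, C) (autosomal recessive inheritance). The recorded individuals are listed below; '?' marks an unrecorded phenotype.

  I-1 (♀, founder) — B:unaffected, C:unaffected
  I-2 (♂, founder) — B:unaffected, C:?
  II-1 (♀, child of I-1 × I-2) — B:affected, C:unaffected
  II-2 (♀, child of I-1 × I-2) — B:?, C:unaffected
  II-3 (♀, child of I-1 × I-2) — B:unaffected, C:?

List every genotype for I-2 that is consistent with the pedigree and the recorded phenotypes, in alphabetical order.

I-2 ∈ {Bb CC, Bb Cc, Bb cc}

B/I-1 un ·: Bb
B/I-2 un ·: Bb
B/II-1 aff I-1×I-2: bb
B/II-2 ? I-1×I-2: BB|Bb|bb
B/II-3 un I-1×I-2: BB|Bb
⇒ B over [I-1,I-2,II-1,II-2,II-3]: 6 consistent
C/I-1 un ·: CC|Cc
C/I-2 ? ·: CC|Cc|cc
C/II-1 un I-1×I-2: CC|Cc
C/II-2 un I-1×I-2: CC|Cc
C/II-3 ? I-1×I-2: CC|Cc|cc
⇒ C over [I-1,I-2,II-1,II-2,II-3]: 32 consistent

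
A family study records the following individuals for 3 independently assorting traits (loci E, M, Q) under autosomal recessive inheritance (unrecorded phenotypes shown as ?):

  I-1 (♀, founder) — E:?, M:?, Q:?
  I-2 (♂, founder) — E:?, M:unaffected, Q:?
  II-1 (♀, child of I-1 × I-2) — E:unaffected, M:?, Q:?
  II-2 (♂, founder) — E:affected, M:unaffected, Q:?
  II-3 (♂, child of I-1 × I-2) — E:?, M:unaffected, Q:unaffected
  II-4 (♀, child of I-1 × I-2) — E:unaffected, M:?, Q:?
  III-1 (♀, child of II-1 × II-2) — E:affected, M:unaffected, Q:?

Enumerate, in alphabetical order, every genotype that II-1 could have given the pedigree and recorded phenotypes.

E/I-1 ? ·: EE|Ee|ee
E/I-2 ? ·: EE|Ee|ee
E/II-1 un I-1×I-2: Ee
E/II-2 aff ·: ee
E/II-3 ? I-1×I-2: EE|Ee|ee
E/II-4 un I-1×I-2: EE|Ee
E/III-1 aff II-1×II-2: ee
⇒ E over [I-1,I-2,II-1,II-2,II-3,II-4,III-1]: 20 consistent
M/I-1 ? ·: MM|Mm|mm
M/I-2 un ·: MM|Mm
M/II-1 ? I-1×I-2: MM|Mm|mm
M/II-2 un ·: MM|Mm
M/II-3 un I-1×I-2: MM|Mm
M/II-4 ? I-1×I-2: MM|Mm|mm
M/III-1 un II-1×II-2: MM|Mm
⇒ M over [I-1,I-2,II-1,II-2,II-3,II-4,III-1]: 129 consistent
Q/I-1 ? ·: QQ|Qq|qq
Q/I-2 ? ·: QQ|Qq|qq
Q/II-1 ? I-1×I-2: QQ|Qq|qq
Q/II-2 ? ·: QQ|Qq|qq
Q/II-3 un I-1×I-2: QQ|Qq
Q/II-4 ? I-1×I-2: QQ|Qq|qq
Q/III-1 ? II-1×II-2: QQ|Qq|qq
⇒ Q over [I-1,I-2,II-1,II-2,II-3,II-4,III-1]: 240 consistent

II-1 ∈ {Ee MM QQ, Ee MM Qq, Ee MM qq, Ee Mm QQ, Ee Mm Qq, Ee Mm qq, Ee mm QQ, Ee mm Qq, Ee mm qq}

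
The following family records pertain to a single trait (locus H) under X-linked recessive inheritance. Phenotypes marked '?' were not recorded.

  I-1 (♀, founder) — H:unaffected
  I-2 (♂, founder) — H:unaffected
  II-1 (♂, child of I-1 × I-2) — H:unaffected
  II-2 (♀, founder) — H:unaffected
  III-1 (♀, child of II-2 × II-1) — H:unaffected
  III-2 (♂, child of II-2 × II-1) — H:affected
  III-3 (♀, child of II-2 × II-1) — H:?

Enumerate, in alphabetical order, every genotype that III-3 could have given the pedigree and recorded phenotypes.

H/I-1 un ·: X^HX^H|X^HX^h
H/I-2 un ·: X^HY
H/II-1 un I-1×I-2: X^HY
H/II-2 un ·: X^HX^h
H/III-1 un II-2×II-1: X^HX^H|X^HX^h
H/III-2 aff II-2×II-1: X^hY
H/III-3 ? II-2×II-1: X^HX^H|X^HX^h
⇒ H over [I-1,I-2,II-1,II-2,III-1,III-2,III-3]: 8 consistent

III-3 ∈ {X^HX^H, X^HX^h}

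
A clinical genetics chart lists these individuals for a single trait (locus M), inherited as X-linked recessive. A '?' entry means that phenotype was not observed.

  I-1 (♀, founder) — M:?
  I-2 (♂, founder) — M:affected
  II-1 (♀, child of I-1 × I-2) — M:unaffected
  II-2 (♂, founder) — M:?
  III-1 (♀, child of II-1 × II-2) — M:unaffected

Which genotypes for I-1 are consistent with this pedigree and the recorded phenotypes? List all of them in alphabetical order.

M/I-1 ? ·: X^MX^M|X^MX^m
M/I-2 aff ·: X^mY
M/II-1 un I-1×I-2: X^MX^m
M/II-2 ? ·: X^MY|X^mY
M/III-1 un II-1×II-2: X^MX^M|X^MX^m
⇒ M over [I-1,I-2,II-1,II-2,III-1]: 6 consistent

I-1 ∈ {X^MX^M, X^MX^m}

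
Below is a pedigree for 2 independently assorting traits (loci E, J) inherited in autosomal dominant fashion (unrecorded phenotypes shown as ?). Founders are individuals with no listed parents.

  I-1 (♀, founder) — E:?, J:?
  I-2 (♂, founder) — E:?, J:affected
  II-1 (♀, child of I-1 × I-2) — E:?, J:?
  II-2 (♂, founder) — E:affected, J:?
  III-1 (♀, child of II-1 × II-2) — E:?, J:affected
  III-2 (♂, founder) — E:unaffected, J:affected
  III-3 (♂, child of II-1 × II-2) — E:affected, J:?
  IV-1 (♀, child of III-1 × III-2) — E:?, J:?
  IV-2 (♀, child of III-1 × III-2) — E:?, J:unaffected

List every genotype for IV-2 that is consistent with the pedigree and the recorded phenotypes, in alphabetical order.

E/I-1 ? ·: ee|Ee|EE
E/I-2 ? ·: ee|Ee|EE
E/II-1 ? I-1×I-2: ee|Ee|EE
E/II-2 aff ·: Ee|EE
E/III-1 ? II-1×II-2: ee|Ee|EE
E/III-2 un ·: ee
E/III-3 aff II-1×II-2: Ee|EE
E/IV-1 ? III-1×III-2: ee|Ee
E/IV-2 ? III-1×III-2: ee|Ee
⇒ E over [I-1,I-2,II-1,II-2,III-1,III-2,III-3,IV-1,IV-2]: 234 consistent
J/I-1 ? ·: jj|Jj|JJ
J/I-2 aff ·: Jj|JJ
J/II-1 ? I-1×I-2: jj|Jj|JJ
J/II-2 ? ·: jj|Jj|JJ
J/III-1 aff II-1×II-2: Jj
J/III-2 aff ·: Jj
J/III-3 ? II-1×II-2: jj|Jj|JJ
J/IV-1 ? III-1×III-2: jj|Jj|JJ
J/IV-2 un III-1×III-2: jj
⇒ J over [I-1,I-2,II-1,II-2,III-1,III-2,III-3,IV-1,IV-2]: 159 consistent

IV-2 ∈ {Ee jj, ee jj}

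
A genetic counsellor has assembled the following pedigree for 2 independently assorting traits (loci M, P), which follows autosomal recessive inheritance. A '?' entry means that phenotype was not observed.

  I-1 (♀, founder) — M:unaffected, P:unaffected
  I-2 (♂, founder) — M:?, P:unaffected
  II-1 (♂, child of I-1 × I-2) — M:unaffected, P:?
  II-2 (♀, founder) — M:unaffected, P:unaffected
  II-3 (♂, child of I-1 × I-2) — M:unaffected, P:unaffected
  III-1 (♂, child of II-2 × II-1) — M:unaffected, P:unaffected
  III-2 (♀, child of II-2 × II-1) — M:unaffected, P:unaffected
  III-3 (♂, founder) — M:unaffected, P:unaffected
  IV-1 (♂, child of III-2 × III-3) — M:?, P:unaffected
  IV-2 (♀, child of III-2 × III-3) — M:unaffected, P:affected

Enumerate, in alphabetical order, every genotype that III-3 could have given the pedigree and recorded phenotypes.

III-3 ∈ {MM Pp, Mm Pp}

M/I-1 un ·: MM|Mm
M/I-2 ? ·: MM|Mm|mm
M/II-1 un I-1×I-2: MM|Mm
M/II-2 un ·: MM|Mm
M/II-3 un I-1×I-2: MM|Mm
M/III-1 un II-2×II-1: MM|Mm
M/III-2 un II-2×II-1: MM|Mm
M/III-3 un ·: MM|Mm
M/IV-1 ? III-2×III-3: MM|Mm|mm
M/IV-2 un III-2×III-3: MM|Mm
⇒ M over [I-1,I-2,II-1,II-2,II-3,III-1,III-2,III-3,IV-1,IV-2]: 725 consistent
P/I-1 un ·: PP|Pp
P/I-2 un ·: PP|Pp
P/II-1 ? I-1×I-2: PP|Pp|pp
P/II-2 un ·: PP|Pp
P/II-3 un I-1×I-2: PP|Pp
P/III-1 un II-2×II-1: PP|Pp
P/III-2 un II-2×II-1: Pp
P/III-3 un ·: Pp
P/IV-1 un III-2×III-3: PP|Pp
P/IV-2 aff III-2×III-3: pp
⇒ P over [I-1,I-2,II-1,II-2,II-3,III-1,III-2,III-3,IV-1,IV-2]: 84 consistent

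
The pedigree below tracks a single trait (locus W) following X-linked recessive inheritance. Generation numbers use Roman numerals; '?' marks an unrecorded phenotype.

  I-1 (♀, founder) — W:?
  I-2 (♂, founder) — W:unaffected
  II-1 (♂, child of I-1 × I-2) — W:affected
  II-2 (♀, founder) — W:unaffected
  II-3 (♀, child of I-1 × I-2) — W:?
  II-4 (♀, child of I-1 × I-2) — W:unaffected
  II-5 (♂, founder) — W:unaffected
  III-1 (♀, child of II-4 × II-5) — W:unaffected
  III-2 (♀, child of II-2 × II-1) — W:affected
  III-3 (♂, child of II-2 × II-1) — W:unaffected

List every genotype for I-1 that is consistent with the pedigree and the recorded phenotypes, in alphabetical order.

I-1 ∈ {X^WX^w, X^wX^w}

W/I-1 ? ·: X^WX^w|X^wX^w
W/I-2 un ·: X^WY
W/II-1 aff I-1×I-2: X^wY
W/II-2 un ·: X^WX^w
W/II-3 ? I-1×I-2: X^WX^W|X^WX^w
W/II-4 un I-1×I-2: X^WX^W|X^WX^w
W/II-5 un ·: X^WY
W/III-1 un II-4×II-5: X^WX^W|X^WX^w
W/III-2 aff II-2×II-1: X^wX^w
W/III-3 un II-2×II-1: X^WY
⇒ W over [I-1,I-2,II-1,II-2,II-3,II-4,II-5,III-1,III-2,III-3]: 8 consistent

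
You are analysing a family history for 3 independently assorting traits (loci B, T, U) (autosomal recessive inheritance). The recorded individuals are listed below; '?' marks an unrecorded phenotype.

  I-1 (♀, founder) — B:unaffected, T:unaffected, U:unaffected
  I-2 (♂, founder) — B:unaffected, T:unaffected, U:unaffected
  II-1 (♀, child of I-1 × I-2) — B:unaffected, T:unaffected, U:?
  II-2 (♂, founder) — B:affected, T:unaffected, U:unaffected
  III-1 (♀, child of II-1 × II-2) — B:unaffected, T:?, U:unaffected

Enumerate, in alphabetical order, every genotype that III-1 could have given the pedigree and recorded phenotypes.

III-1 ∈ {Bb TT UU, Bb TT Uu, Bb Tt UU, Bb Tt Uu, Bb tt UU, Bb tt Uu}

B/I-1 un ·: BB|Bb
B/I-2 un ·: BB|Bb
B/II-1 un I-1×I-2: BB|Bb
B/II-2 aff ·: bb
B/III-1 un II-1×II-2: Bb
⇒ B over [I-1,I-2,II-1,II-2,III-1]: 7 consistent
T/I-1 un ·: TT|Tt
T/I-2 un ·: TT|Tt
T/II-1 un I-1×I-2: TT|Tt
T/II-2 un ·: TT|Tt
T/III-1 ? II-1×II-2: TT|Tt|tt
⇒ T over [I-1,I-2,II-1,II-2,III-1]: 27 consistent
U/I-1 un ·: UU|Uu
U/I-2 un ·: UU|Uu
U/II-1 ? I-1×I-2: UU|Uu|uu
U/II-2 un ·: UU|Uu
U/III-1 un II-1×II-2: UU|Uu
⇒ U over [I-1,I-2,II-1,II-2,III-1]: 26 consistent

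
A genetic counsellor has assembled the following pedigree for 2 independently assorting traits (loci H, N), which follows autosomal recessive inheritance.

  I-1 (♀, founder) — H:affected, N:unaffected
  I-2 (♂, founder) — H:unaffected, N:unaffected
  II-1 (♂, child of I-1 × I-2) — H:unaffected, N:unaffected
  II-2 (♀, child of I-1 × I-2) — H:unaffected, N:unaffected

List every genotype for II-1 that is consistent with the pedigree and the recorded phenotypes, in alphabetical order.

II-1 ∈ {Hh NN, Hh Nn}

H/I-1 aff ·: hh
H/I-2 un ·: HH|Hh
H/II-1 un I-1×I-2: Hh
H/II-2 un I-1×I-2: Hh
⇒ H over [I-1,I-2,II-1,II-2]: 2 consistent
N/I-1 un ·: NN|Nn
N/I-2 un ·: NN|Nn
N/II-1 un I-1×I-2: NN|Nn
N/II-2 un I-1×I-2: NN|Nn
⇒ N over [I-1,I-2,II-1,II-2]: 13 consistent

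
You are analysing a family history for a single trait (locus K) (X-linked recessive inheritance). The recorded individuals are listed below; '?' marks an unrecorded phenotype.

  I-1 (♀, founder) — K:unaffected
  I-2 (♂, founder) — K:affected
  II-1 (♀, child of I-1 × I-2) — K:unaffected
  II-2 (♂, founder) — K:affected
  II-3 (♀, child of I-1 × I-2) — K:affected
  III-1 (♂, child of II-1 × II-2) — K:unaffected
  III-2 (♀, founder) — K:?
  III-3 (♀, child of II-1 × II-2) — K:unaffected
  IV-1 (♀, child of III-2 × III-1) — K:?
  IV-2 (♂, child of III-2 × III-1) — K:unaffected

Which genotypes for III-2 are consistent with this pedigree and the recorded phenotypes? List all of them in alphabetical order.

III-2 ∈ {X^KX^K, X^KX^k}

K/I-1 un ·: X^KX^k
K/I-2 aff ·: X^kY
K/II-1 un I-1×I-2: X^KX^k
K/II-2 aff ·: X^kY
K/II-3 aff I-1×I-2: X^kX^k
K/III-1 un II-1×II-2: X^KY
K/III-2 ? ·: X^KX^K|X^KX^k
K/III-3 un II-1×II-2: X^KX^k
K/IV-1 ? III-2×III-1: X^KX^K|X^KX^k
K/IV-2 un III-2×III-1: X^KY
⇒ K over [I-1,I-2,II-1,II-2,II-3,III-1,III-2,III-3,IV-1,IV-2]: 3 consistent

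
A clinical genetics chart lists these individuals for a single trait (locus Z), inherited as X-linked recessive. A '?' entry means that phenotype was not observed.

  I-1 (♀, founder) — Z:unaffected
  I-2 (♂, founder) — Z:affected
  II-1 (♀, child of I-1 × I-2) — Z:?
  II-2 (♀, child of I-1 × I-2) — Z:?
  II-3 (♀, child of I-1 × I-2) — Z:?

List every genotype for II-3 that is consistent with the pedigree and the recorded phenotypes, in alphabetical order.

Z/I-1 un ·: X^ZX^Z|X^ZX^z
Z/I-2 aff ·: X^zY
Z/II-1 ? I-1×I-2: X^ZX^z|X^zX^z
Z/II-2 ? I-1×I-2: X^ZX^z|X^zX^z
Z/II-3 ? I-1×I-2: X^ZX^z|X^zX^z
⇒ Z over [I-1,I-2,II-1,II-2,II-3]: 9 consistent

II-3 ∈ {X^ZX^z, X^zX^z}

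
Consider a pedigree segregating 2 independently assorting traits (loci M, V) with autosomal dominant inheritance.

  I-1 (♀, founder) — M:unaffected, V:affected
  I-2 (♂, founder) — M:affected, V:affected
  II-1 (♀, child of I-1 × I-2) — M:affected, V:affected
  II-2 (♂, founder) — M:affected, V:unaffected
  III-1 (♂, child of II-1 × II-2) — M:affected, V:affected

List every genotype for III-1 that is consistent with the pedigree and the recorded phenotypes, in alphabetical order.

III-1 ∈ {MM Vv, Mm Vv}

M/I-1 un ·: mm
M/I-2 aff ·: Mm|MM
M/II-1 aff I-1×I-2: Mm
M/II-2 aff ·: Mm|MM
M/III-1 aff II-1×II-2: Mm|MM
⇒ M over [I-1,I-2,II-1,II-2,III-1]: 8 consistent
V/I-1 aff ·: Vv|VV
V/I-2 aff ·: Vv|VV
V/II-1 aff I-1×I-2: Vv|VV
V/II-2 un ·: vv
V/III-1 aff II-1×II-2: Vv
⇒ V over [I-1,I-2,II-1,II-2,III-1]: 7 consistent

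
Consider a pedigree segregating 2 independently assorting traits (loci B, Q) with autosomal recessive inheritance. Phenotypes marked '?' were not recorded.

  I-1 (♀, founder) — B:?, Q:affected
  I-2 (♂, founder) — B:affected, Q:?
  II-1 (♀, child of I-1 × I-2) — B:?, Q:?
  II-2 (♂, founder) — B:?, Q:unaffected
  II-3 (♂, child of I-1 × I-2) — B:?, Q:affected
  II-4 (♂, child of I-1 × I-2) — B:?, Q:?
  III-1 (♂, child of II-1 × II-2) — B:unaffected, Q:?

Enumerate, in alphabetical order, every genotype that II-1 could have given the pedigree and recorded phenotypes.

B/I-1 ? ·: BB|Bb|bb
B/I-2 aff ·: bb
B/II-1 ? I-1×I-2: Bb|bb
B/II-2 ? ·: BB|Bb|bb
B/II-3 ? I-1×I-2: Bb|bb
B/II-4 ? I-1×I-2: Bb|bb
B/III-1 un II-1×II-2: BB|Bb
⇒ B over [I-1,I-2,II-1,II-2,II-3,II-4,III-1]: 35 consistent
Q/I-1 aff ·: qq
Q/I-2 ? ·: Qq|qq
Q/II-1 ? I-1×I-2: Qq|qq
Q/II-2 un ·: QQ|Qq
Q/II-3 aff I-1×I-2: qq
Q/II-4 ? I-1×I-2: Qq|qq
Q/III-1 ? II-1×II-2: QQ|Qq|qq
⇒ Q over [I-1,I-2,II-1,II-2,II-3,II-4,III-1]: 19 consistent

II-1 ∈ {Bb Qq, Bb qq, bb Qq, bb qq}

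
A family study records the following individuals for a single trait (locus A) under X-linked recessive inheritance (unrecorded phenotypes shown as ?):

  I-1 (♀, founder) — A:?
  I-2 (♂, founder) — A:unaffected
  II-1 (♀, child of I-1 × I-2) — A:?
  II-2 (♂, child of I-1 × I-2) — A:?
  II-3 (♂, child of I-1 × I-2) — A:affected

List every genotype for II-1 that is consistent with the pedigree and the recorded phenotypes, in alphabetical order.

A/I-1 ? ·: X^AX^a|X^aX^a
A/I-2 un ·: X^AY
A/II-1 ? I-1×I-2: X^AX^A|X^AX^a
A/II-2 ? I-1×I-2: X^AY|X^aY
A/II-3 aff I-1×I-2: X^aY
⇒ A over [I-1,I-2,II-1,II-2,II-3]: 5 consistent

II-1 ∈ {X^AX^A, X^AX^a}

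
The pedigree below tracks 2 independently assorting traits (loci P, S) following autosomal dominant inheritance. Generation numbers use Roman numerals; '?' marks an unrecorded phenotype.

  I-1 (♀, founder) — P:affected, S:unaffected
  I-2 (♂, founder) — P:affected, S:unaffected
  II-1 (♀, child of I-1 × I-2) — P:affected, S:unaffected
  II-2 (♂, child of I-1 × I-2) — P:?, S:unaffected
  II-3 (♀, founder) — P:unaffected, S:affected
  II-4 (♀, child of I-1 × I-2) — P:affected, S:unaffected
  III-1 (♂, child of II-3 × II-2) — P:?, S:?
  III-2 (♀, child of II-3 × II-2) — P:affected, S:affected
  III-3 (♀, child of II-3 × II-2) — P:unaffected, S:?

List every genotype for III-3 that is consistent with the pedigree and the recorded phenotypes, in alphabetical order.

P/I-1 aff ·: Pp|PP
P/I-2 aff ·: Pp|PP
P/II-1 aff I-1×I-2: Pp|PP
P/II-2 ? I-1×I-2: Pp
P/II-3 un ·: pp
P/II-4 aff I-1×I-2: Pp|PP
P/III-1 ? II-3×II-2: pp|Pp
P/III-2 aff II-3×II-2: Pp
P/III-3 un II-3×II-2: pp
⇒ P over [I-1,I-2,II-1,II-2,II-3,II-4,III-1,III-2,III-3]: 24 consistent
S/I-1 un ·: ss
S/I-2 un ·: ss
S/II-1 un I-1×I-2: ss
S/II-2 un I-1×I-2: ss
S/II-3 aff ·: Ss|SS
S/II-4 un I-1×I-2: ss
S/III-1 ? II-3×II-2: ss|Ss
S/III-2 aff II-3×II-2: Ss
S/III-3 ? II-3×II-2: ss|Ss
⇒ S over [I-1,I-2,II-1,II-2,II-3,II-4,III-1,III-2,III-3]: 5 consistent

III-3 ∈ {pp Ss, pp ss}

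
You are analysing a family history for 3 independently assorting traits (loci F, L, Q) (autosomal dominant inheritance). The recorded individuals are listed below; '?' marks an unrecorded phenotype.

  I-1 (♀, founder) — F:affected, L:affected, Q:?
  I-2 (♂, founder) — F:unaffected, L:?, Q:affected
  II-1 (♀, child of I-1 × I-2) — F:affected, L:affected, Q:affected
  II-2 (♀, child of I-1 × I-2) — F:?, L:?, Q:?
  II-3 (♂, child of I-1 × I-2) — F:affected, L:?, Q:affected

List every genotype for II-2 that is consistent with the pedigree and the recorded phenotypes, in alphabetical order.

II-2 ∈ {Ff LL QQ, Ff LL Qq, Ff LL qq, Ff Ll QQ, Ff Ll Qq, Ff Ll qq, Ff ll QQ, Ff ll Qq, Ff ll qq, ff LL QQ, ff LL Qq, ff LL qq, ff Ll QQ, ff Ll Qq, ff Ll qq, ff ll QQ, ff ll Qq, ff ll qq}

F/I-1 aff ·: Ff|FF
F/I-2 un ·: ff
F/II-1 aff I-1×I-2: Ff
F/II-2 ? I-1×I-2: ff|Ff
F/II-3 aff I-1×I-2: Ff
⇒ F over [I-1,I-2,II-1,II-2,II-3]: 3 consistent
L/I-1 aff ·: Ll|LL
L/I-2 ? ·: ll|Ll|LL
L/II-1 aff I-1×I-2: Ll|LL
L/II-2 ? I-1×I-2: ll|Ll|LL
L/II-3 ? I-1×I-2: ll|Ll|LL
⇒ L over [I-1,I-2,II-1,II-2,II-3]: 40 consistent
Q/I-1 ? ·: qq|Qq|QQ
Q/I-2 aff ·: Qq|QQ
Q/II-1 aff I-1×I-2: Qq|QQ
Q/II-2 ? I-1×I-2: qq|Qq|QQ
Q/II-3 aff I-1×I-2: Qq|QQ
⇒ Q over [I-1,I-2,II-1,II-2,II-3]: 32 consistent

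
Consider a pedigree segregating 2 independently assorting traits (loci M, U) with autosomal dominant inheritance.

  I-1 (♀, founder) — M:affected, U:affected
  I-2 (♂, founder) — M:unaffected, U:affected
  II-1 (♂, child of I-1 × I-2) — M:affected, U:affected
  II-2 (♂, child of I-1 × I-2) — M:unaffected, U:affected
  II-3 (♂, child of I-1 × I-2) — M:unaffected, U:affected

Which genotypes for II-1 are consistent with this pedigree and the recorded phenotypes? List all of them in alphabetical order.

M/I-1 aff ·: Mm
M/I-2 un ·: mm
M/II-1 aff I-1×I-2: Mm
M/II-2 un I-1×I-2: mm
M/II-3 un I-1×I-2: mm
⇒ M over [I-1,I-2,II-1,II-2,II-3]: 1 consistent
U/I-1 aff ·: Uu|UU
U/I-2 aff ·: Uu|UU
U/II-1 aff I-1×I-2: Uu|UU
U/II-2 aff I-1×I-2: Uu|UU
U/II-3 aff I-1×I-2: Uu|UU
⇒ U over [I-1,I-2,II-1,II-2,II-3]: 25 consistent

II-1 ∈ {Mm UU, Mm Uu}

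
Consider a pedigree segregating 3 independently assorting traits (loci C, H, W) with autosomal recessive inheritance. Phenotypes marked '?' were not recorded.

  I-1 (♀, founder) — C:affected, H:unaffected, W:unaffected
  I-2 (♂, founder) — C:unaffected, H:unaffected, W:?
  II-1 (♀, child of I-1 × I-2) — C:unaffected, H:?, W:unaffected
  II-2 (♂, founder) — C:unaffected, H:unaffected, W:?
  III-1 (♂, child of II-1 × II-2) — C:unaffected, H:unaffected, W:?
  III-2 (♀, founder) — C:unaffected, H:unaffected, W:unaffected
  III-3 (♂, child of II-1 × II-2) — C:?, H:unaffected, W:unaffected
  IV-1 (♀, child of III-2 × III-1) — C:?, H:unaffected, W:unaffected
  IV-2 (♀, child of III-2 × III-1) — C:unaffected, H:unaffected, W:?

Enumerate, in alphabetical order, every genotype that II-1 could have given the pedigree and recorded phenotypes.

C/I-1 aff ·: cc
C/I-2 un ·: CC|Cc
C/II-1 un I-1×I-2: Cc
C/II-2 un ·: CC|Cc
C/III-1 un II-1×II-2: CC|Cc
C/III-2 un ·: CC|Cc
C/III-3 ? II-1×II-2: CC|Cc|cc
C/IV-1 ? III-2×III-1: CC|Cc|cc
C/IV-2 un III-2×III-1: CC|Cc
⇒ C over [I-1,I-2,II-1,II-2,III-1,III-2,III-3,IV-1,IV-2]: 150 consistent
H/I-1 un ·: HH|Hh
H/I-2 un ·: HH|Hh
H/II-1 ? I-1×I-2: HH|Hh|hh
H/II-2 un ·: HH|Hh
H/III-1 un II-1×II-2: HH|Hh
H/III-2 un ·: HH|Hh
H/III-3 un II-1×II-2: HH|Hh
H/IV-1 un III-2×III-1: HH|Hh
H/IV-2 un III-2×III-1: HH|Hh
⇒ H over [I-1,I-2,II-1,II-2,III-1,III-2,III-3,IV-1,IV-2]: 296 consistent
W/I-1 un ·: WW|Ww
W/I-2 ? ·: WW|Ww|ww
W/II-1 un I-1×I-2: WW|Ww
W/II-2 ? ·: WW|Ww|ww
W/III-1 ? II-1×II-2: WW|Ww|ww
W/III-2 un ·: WW|Ww
W/III-3 un II-1×II-2: WW|Ww
W/IV-1 un III-2×III-1: WW|Ww
W/IV-2 ? III-2×III-1: WW|Ww|ww
⇒ W over [I-1,I-2,II-1,II-2,III-1,III-2,III-3,IV-1,IV-2]: 575 consistent

II-1 ∈ {Cc HH WW, Cc HH Ww, Cc Hh WW, Cc Hh Ww, Cc hh WW, Cc hh Ww}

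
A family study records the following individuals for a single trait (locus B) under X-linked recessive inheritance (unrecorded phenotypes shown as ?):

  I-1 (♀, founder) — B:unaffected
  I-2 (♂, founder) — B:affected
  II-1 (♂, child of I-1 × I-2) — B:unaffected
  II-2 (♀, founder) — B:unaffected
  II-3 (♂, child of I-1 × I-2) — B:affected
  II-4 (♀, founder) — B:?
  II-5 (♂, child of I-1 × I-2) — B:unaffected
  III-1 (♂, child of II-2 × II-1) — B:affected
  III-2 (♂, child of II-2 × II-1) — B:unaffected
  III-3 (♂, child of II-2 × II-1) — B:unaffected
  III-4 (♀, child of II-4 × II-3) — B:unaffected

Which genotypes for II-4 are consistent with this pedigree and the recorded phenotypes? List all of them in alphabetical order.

II-4 ∈ {X^BX^B, X^BX^b}

B/I-1 un ·: X^BX^b
B/I-2 aff ·: X^bY
B/II-1 un I-1×I-2: X^BY
B/II-2 un ·: X^BX^b
B/II-3 aff I-1×I-2: X^bY
B/II-4 ? ·: X^BX^B|X^BX^b
B/II-5 un I-1×I-2: X^BY
B/III-1 aff II-2×II-1: X^bY
B/III-2 un II-2×II-1: X^BY
B/III-3 un II-2×II-1: X^BY
B/III-4 un II-4×II-3: X^BX^b
⇒ B over [I-1,I-2,II-1,II-2,II-3,II-4,II-5,III-1,III-2,III-3,III-4]: 2 consistent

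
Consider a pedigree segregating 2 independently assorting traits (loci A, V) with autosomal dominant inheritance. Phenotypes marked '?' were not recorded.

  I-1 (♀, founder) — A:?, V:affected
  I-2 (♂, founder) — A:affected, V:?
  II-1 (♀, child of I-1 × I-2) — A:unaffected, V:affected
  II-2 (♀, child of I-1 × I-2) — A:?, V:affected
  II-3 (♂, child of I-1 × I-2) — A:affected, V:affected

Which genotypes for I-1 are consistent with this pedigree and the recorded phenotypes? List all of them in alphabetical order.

A/I-1 ? ·: aa|Aa
A/I-2 aff ·: Aa
A/II-1 un I-1×I-2: aa
A/II-2 ? I-1×I-2: aa|Aa|AA
A/II-3 aff I-1×I-2: Aa|AA
⇒ A over [I-1,I-2,II-1,II-2,II-3]: 8 consistent
V/I-1 aff ·: Vv|VV
V/I-2 ? ·: vv|Vv|VV
V/II-1 aff I-1×I-2: Vv|VV
V/II-2 aff I-1×I-2: Vv|VV
V/II-3 aff I-1×I-2: Vv|VV
⇒ V over [I-1,I-2,II-1,II-2,II-3]: 27 consistent

I-1 ∈ {Aa VV, Aa Vv, aa VV, aa Vv}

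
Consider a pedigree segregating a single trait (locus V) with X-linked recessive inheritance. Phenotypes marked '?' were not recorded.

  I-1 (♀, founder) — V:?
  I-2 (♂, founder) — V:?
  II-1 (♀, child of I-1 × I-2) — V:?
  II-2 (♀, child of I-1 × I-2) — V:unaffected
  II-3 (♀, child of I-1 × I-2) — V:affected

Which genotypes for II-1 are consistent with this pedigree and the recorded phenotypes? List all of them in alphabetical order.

II-1 ∈ {X^VX^v, X^vX^v}

V/I-1 ? ·: X^VX^v
V/I-2 ? ·: X^vY
V/II-1 ? I-1×I-2: X^VX^v|X^vX^v
V/II-2 un I-1×I-2: X^VX^v
V/II-3 aff I-1×I-2: X^vX^v
⇒ V over [I-1,I-2,II-1,II-2,II-3]: 2 consistent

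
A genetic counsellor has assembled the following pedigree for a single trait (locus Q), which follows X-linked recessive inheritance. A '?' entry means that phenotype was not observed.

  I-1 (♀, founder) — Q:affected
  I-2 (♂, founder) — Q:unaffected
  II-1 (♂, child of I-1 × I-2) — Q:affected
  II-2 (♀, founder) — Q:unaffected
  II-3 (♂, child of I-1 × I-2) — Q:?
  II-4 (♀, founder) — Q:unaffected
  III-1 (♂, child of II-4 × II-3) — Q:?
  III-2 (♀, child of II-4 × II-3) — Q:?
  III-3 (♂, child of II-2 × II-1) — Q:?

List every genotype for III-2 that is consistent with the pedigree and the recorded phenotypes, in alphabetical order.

III-2 ∈ {X^QX^q, X^qX^q}

Q/I-1 aff ·: X^qX^q
Q/I-2 un ·: X^QY
Q/II-1 aff I-1×I-2: X^qY
Q/II-2 un ·: X^QX^Q|X^QX^q
Q/II-3 ? I-1×I-2: X^qY
Q/II-4 un ·: X^QX^Q|X^QX^q
Q/III-1 ? II-4×II-3: X^QY|X^qY
Q/III-2 ? II-4×II-3: X^QX^q|X^qX^q
Q/III-3 ? II-2×II-1: X^QY|X^qY
⇒ Q over [I-1,I-2,II-1,II-2,II-3,II-4,III-1,III-2,III-3]: 15 consistent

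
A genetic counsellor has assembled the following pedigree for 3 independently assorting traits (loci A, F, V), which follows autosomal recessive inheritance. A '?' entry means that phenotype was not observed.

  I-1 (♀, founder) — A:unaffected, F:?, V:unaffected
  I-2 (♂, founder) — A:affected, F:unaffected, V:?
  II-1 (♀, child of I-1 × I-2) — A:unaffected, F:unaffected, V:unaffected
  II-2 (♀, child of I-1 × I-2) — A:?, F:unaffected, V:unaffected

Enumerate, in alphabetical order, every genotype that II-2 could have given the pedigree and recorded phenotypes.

II-2 ∈ {Aa FF VV, Aa FF Vv, Aa Ff VV, Aa Ff Vv, aa FF VV, aa FF Vv, aa Ff VV, aa Ff Vv}

A/I-1 un ·: AA|Aa
A/I-2 aff ·: aa
A/II-1 un I-1×I-2: Aa
A/II-2 ? I-1×I-2: Aa|aa
⇒ A over [I-1,I-2,II-1,II-2]: 3 consistent
F/I-1 ? ·: FF|Ff|ff
F/I-2 un ·: FF|Ff
F/II-1 un I-1×I-2: FF|Ff
F/II-2 un I-1×I-2: FF|Ff
⇒ F over [I-1,I-2,II-1,II-2]: 15 consistent
V/I-1 un ·: VV|Vv
V/I-2 ? ·: VV|Vv|vv
V/II-1 un I-1×I-2: VV|Vv
V/II-2 un I-1×I-2: VV|Vv
⇒ V over [I-1,I-2,II-1,II-2]: 15 consistent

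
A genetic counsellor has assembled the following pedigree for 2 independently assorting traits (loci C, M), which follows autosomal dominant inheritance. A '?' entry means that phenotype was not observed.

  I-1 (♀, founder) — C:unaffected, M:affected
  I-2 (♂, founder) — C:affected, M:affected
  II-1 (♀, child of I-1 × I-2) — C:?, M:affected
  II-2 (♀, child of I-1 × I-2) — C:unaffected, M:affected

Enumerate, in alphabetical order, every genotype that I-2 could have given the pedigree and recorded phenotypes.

C/I-1 un ·: cc
C/I-2 aff ·: Cc
C/II-1 ? I-1×I-2: cc|Cc
C/II-2 un I-1×I-2: cc
⇒ C over [I-1,I-2,II-1,II-2]: 2 consistent
M/I-1 aff ·: Mm|MM
M/I-2 aff ·: Mm|MM
M/II-1 aff I-1×I-2: Mm|MM
M/II-2 aff I-1×I-2: Mm|MM
⇒ M over [I-1,I-2,II-1,II-2]: 13 consistent

I-2 ∈ {Cc MM, Cc Mm}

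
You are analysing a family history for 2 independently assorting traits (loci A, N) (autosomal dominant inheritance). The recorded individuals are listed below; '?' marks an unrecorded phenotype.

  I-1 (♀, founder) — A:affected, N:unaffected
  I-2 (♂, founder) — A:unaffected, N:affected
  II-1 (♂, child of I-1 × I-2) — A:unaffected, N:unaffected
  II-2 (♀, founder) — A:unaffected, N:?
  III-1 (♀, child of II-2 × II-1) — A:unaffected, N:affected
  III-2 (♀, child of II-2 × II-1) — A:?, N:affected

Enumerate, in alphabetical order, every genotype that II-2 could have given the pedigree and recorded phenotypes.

A/I-1 aff ·: Aa
A/I-2 un ·: aa
A/II-1 un I-1×I-2: aa
A/II-2 un ·: aa
A/III-1 un II-2×II-1: aa
A/III-2 ? II-2×II-1: aa
⇒ A over [I-1,I-2,II-1,II-2,III-1,III-2]: 1 consistent
N/I-1 un ·: nn
N/I-2 aff ·: Nn
N/II-1 un I-1×I-2: nn
N/II-2 ? ·: Nn|NN
N/III-1 aff II-2×II-1: Nn
N/III-2 aff II-2×II-1: Nn
⇒ N over [I-1,I-2,II-1,II-2,III-1,III-2]: 2 consistent

II-2 ∈ {aa NN, aa Nn}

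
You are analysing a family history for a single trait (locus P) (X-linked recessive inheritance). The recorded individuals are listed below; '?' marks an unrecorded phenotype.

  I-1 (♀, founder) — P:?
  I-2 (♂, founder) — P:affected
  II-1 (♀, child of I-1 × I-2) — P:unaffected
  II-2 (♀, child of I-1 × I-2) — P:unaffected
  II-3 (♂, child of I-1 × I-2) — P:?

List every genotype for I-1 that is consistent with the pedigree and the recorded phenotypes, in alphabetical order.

I-1 ∈ {X^PX^P, X^PX^p}

P/I-1 ? ·: X^PX^P|X^PX^p
P/I-2 aff ·: X^pY
P/II-1 un I-1×I-2: X^PX^p
P/II-2 un I-1×I-2: X^PX^p
P/II-3 ? I-1×I-2: X^PY|X^pY
⇒ P over [I-1,I-2,II-1,II-2,II-3]: 3 consistent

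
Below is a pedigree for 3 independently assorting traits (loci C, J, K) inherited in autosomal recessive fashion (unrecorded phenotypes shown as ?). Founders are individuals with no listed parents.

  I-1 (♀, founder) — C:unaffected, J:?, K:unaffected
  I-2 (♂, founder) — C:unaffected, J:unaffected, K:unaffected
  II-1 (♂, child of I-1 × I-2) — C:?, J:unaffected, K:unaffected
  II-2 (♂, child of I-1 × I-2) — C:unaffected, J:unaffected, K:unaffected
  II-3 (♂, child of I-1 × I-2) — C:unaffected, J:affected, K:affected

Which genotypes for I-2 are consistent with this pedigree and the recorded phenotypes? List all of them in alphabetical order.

I-2 ∈ {CC Jj Kk, Cc Jj Kk}

C/I-1 un ·: CC|Cc
C/I-2 un ·: CC|Cc
C/II-1 ? I-1×I-2: CC|Cc|cc
C/II-2 un I-1×I-2: CC|Cc
C/II-3 un I-1×I-2: CC|Cc
⇒ C over [I-1,I-2,II-1,II-2,II-3]: 29 consistent
J/I-1 ? ·: Jj|jj
J/I-2 un ·: Jj
J/II-1 un I-1×I-2: JJ|Jj
J/II-2 un I-1×I-2: JJ|Jj
J/II-3 aff I-1×I-2: jj
⇒ J over [I-1,I-2,II-1,II-2,II-3]: 5 consistent
K/I-1 un ·: Kk
K/I-2 un ·: Kk
K/II-1 un I-1×I-2: KK|Kk
K/II-2 un I-1×I-2: KK|Kk
K/II-3 aff I-1×I-2: kk
⇒ K over [I-1,I-2,II-1,II-2,II-3]: 4 consistent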